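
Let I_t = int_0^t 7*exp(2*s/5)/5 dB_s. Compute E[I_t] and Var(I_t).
E[I_t] = 0; Var(I_t) = 49*exp(4*t/5)/20 - 49/20

The Itô integral of a deterministic integrand f(s) has mean 0 because each increment f(s) * (B_{s+ds} - B_s) has mean 0. By the Itô isometry:
  Var( int_0^t f(s) dB_s ) = E[ (int_0^t f(s) dB_s)^2 ] = int_0^t f(s)^2 ds.
Here f(s) = 7*exp(2*s/5)/5, so f(s)^2 = 49*exp(4*s/5)/25. Integrate:
  int_0^t (49*exp(4*s/5)/25) ds = 49*exp(4*t/5)/20 - 49/20.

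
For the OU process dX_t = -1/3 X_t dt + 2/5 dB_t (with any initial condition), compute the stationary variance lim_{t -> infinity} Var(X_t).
lim Var(X_t) = 6/25

The OU SDE dX = -theta X dt + sigma dB admits the integrating factor exp(theta t): d(exp(theta t) X_t) = sigma exp(theta t) dB_t. Integrating from 0 to t gives X_t = x_0 * exp(-theta t) + sigma * int_0^t exp(-theta (t-s)) dB_s for any initial x_0. The Itô integral has variance (by the Itô isometry) sigma^2 * int_0^t exp(-2 theta (t - s)) ds = sigma^2 * (1 - exp(-2 theta t)) / (2 theta), independent of x_0.
With theta = 1/3, sigma = 2/5:
  Var(X_t) = (2/5)^2 * (1 - exp(-2*1/3 t)) / (2 * 1/3) = 6/25 - 6*exp(-2*t/3)/25.
As t -> infinity, exp(-2*1/3 t) -> 0, so the stationary variance is sigma^2 / (2 theta) = 6/25.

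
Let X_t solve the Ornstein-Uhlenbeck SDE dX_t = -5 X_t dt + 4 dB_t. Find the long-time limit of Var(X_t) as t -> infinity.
lim Var(X_t) = 8/5

The OU SDE dX = -theta X dt + sigma dB admits the integrating factor exp(theta t): d(exp(theta t) X_t) = sigma exp(theta t) dB_t. Integrating from 0 to t gives X_t = x_0 * exp(-theta t) + sigma * int_0^t exp(-theta (t-s)) dB_s for any initial x_0. The Itô integral has variance (by the Itô isometry) sigma^2 * int_0^t exp(-2 theta (t - s)) ds = sigma^2 * (1 - exp(-2 theta t)) / (2 theta), independent of x_0.
With theta = 5, sigma = 4:
  Var(X_t) = (4)^2 * (1 - exp(-2*5 t)) / (2 * 5) = 8/5 - 8*exp(-10*t)/5.
As t -> infinity, exp(-2*5 t) -> 0, so the stationary variance is sigma^2 / (2 theta) = 8/5.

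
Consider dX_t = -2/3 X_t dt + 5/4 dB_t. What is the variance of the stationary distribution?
lim Var(X_t) = 75/64

The OU SDE dX = -theta X dt + sigma dB admits the integrating factor exp(theta t): d(exp(theta t) X_t) = sigma exp(theta t) dB_t. Integrating from 0 to t gives X_t = x_0 * exp(-theta t) + sigma * int_0^t exp(-theta (t-s)) dB_s for any initial x_0. The Itô integral has variance (by the Itô isometry) sigma^2 * int_0^t exp(-2 theta (t - s)) ds = sigma^2 * (1 - exp(-2 theta t)) / (2 theta), independent of x_0.
With theta = 2/3, sigma = 5/4:
  Var(X_t) = (5/4)^2 * (1 - exp(-2*2/3 t)) / (2 * 2/3) = 75/64 - 75*exp(-4*t/3)/64.
As t -> infinity, exp(-2*2/3 t) -> 0, so the stationary variance is sigma^2 / (2 theta) = 75/64.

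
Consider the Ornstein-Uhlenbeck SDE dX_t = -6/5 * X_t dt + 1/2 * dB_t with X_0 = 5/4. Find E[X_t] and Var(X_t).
E[X_t] = 5*exp(-6*t/5)/4; Var(X_t) = 5/48 - 5*exp(-12*t/5)/48

The OU SDE dX = -theta X dt + sigma dB admits the integrating factor exp(theta t): d(exp(theta t) X_t) = sigma exp(theta t) dB_t. Integrating from 0 to t:
  X_t = x_0 * exp(-theta t) + sigma * int_0^t exp(-theta (t-s)) dB_s.
The Itô integral has mean 0 and (by the Itô isometry) variance sigma^2 * int_0^t exp(-2 theta (t - s)) ds = sigma^2 * (1 - exp(-2 theta t)) / (2 theta).
With theta = 6/5, sigma = 1/2, x_0 = 5/4:
  E[X_t] = 5/4 * exp(-6/5 t) = 5*exp(-6*t/5)/4
  Var(X_t) = (1/2)^2 * (1 - exp(-2*6/5 t)) / (2 * 6/5) = 5/48 - 5*exp(-12*t/5)/48.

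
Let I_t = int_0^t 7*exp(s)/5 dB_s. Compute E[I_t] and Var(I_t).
E[I_t] = 0; Var(I_t) = 49*exp(2*t)/50 - 49/50

The Itô integral of a deterministic integrand f(s) has mean 0 because each increment f(s) * (B_{s+ds} - B_s) has mean 0. By the Itô isometry:
  Var( int_0^t f(s) dB_s ) = E[ (int_0^t f(s) dB_s)^2 ] = int_0^t f(s)^2 ds.
Here f(s) = 7*exp(s)/5, so f(s)^2 = 49*exp(2*s)/25. Integrate:
  int_0^t (49*exp(2*s)/25) ds = 49*exp(2*t)/50 - 49/50.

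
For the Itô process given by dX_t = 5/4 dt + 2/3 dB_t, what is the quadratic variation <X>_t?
<X>_t = 4*t/9

For an Itô process dX_t = a(t) dt + b(t) dB_t, the quadratic variation is <X>_t = int_0^t b(s)^2 ds (the drift term does not contribute). Here b(s) = 2/3, so
  b(s)^2 = 4/9.
Integrating from 0 to t:
  <X>_t = int_0^t (4/9) ds = 4*t/9.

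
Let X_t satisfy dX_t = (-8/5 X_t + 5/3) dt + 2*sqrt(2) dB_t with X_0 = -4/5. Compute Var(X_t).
Var(X_t) = 5/2 - 5*exp(-16*t/5)/2

The variance V(t) = Var(X_t) satisfies V'(t) = 2 a V(t) + c^2 with V(0) = 0 (drift coefficient is linear in X, diffusion is constant). With a = -8/5, c = 2*sqrt(2), the solution is
  V(t) = (c^2 / (2 a)) * (exp(2 a t) - 1)
       = ((2*sqrt(2))^2 / (2*(-8/5))) * (exp((-16/5) t) - 1)
       = 5/2 - 5*exp(-16*t/5)/2.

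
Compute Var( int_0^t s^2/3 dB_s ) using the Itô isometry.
Var = t^5/45

The Itô integral of a deterministic integrand f(s) has mean 0 because each increment f(s) * (B_{s+ds} - B_s) has mean 0. By the Itô isometry:
  Var( int_0^t f(s) dB_s ) = E[ (int_0^t f(s) dB_s)^2 ] = int_0^t f(s)^2 ds.
Here f(s) = s^2/3, so f(s)^2 = s^4/9. Integrate:
  int_0^t (s^4/9) ds = t^5/45.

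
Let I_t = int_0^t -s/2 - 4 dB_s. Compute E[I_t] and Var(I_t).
E[I_t] = 0; Var(I_t) = t*(t^2 + 24*t + 192)/12

The Itô integral of a deterministic integrand f(s) has mean 0 because each increment f(s) * (B_{s+ds} - B_s) has mean 0. By the Itô isometry:
  Var( int_0^t f(s) dB_s ) = E[ (int_0^t f(s) dB_s)^2 ] = int_0^t f(s)^2 ds.
Here f(s) = -s/2 - 4, so f(s)^2 = (s + 8)^2/4. Integrate:
  int_0^t ((s + 8)^2/4) ds = t*(t^2 + 24*t + 192)/12.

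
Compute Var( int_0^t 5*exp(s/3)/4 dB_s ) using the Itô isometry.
Var = 75*exp(2*t/3)/32 - 75/32

The Itô integral of a deterministic integrand f(s) has mean 0 because each increment f(s) * (B_{s+ds} - B_s) has mean 0. By the Itô isometry:
  Var( int_0^t f(s) dB_s ) = E[ (int_0^t f(s) dB_s)^2 ] = int_0^t f(s)^2 ds.
Here f(s) = 5*exp(s/3)/4, so f(s)^2 = 25*exp(2*s/3)/16. Integrate:
  int_0^t (25*exp(2*s/3)/16) ds = 75*exp(2*t/3)/32 - 75/32.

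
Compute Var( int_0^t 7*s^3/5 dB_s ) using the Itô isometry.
Var = 7*t^7/25

The Itô integral of a deterministic integrand f(s) has mean 0 because each increment f(s) * (B_{s+ds} - B_s) has mean 0. By the Itô isometry:
  Var( int_0^t f(s) dB_s ) = E[ (int_0^t f(s) dB_s)^2 ] = int_0^t f(s)^2 ds.
Here f(s) = 7*s^3/5, so f(s)^2 = 49*s^6/25. Integrate:
  int_0^t (49*s^6/25) ds = 7*t^7/25.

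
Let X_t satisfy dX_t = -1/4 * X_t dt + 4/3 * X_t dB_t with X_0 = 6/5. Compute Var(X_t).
Var(X_t) = (36*exp(16*t/9) - 36)*exp(-t/2)/25

For GBM dX = mu X dt + sigma X dB with X_0 = x_0, apply Itô to Y = log X: dY = (mu - sigma^2/2) dt + sigma dB, so Y_t = log(x_0) + (mu - sigma^2/2) t + sigma B_t and hence X_t = x_0 * exp((mu - sigma^2/2) t + sigma B_t).
With mu = -1/4, sigma = 4/3, x_0 = 6/5, this gives:
  X_t = 6/5 * exp((-41/36) * t + (4/3) * B_t).
Since sigma*B_t ~ Normal(0, sigma^2 t), E[exp(sigma*B_t)] = exp(sigma^2 t / 2); so E[X_t] = x_0 * exp((mu - sigma^2/2) t) * exp(sigma^2 t / 2) = x_0 * exp(mu t) = 6*exp(-t/4)/5.
Var(X_t) = E[X_t^2] - (E[X_t])^2 = x_0^2 * exp(2 mu t) * (exp(sigma^2 t) - 1) = (36*exp(16*t/9) - 36)*exp(-t/2)/25.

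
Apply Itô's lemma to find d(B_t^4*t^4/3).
d(B_t^4*t^4/3) = (B_t^2*t^3*(4*B_t^2/3 + 2*t)) dt + (4*B_t^3*t^4/3) dB_t

Itô's formula for f(t, x): d f(t, B_t) = (f_t + (1/2) f_xx) dt + f_x dB_t. Compute partials of f(t, x) = t^4*x^4/3:
  f_t(t,x)  = 4*t^3*x^4/3
  f_x(t,x)  = 4*t^4*x^3/3
  f_xx(t,x) = 4*t^4*x^2
Assemble drift = f_t + (1/2) f_xx = t^3*x^2*(2*t + 4*x^2/3) and diffusion = f_x = 4*t^4*x^3/3. Substituting x = B_t:
  d(B_t^4*t^4/3) = (B_t^2*t^3*(4*B_t^2/3 + 2*t)) dt + (4*B_t^3*t^4/3) dB_t.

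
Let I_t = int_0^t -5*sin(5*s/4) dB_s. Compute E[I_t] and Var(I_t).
E[I_t] = 0; Var(I_t) = 25*t/2 - 5*sin(5*t/2)

The Itô integral of a deterministic integrand f(s) has mean 0 because each increment f(s) * (B_{s+ds} - B_s) has mean 0. By the Itô isometry:
  Var( int_0^t f(s) dB_s ) = E[ (int_0^t f(s) dB_s)^2 ] = int_0^t f(s)^2 ds.
Here f(s) = -5*sin(5*s/4), so f(s)^2 = 25*sin(5*s/4)^2. Integrate:
  int_0^t (25*sin(5*s/4)^2) ds = 25*t/2 - 5*sin(5*t/2).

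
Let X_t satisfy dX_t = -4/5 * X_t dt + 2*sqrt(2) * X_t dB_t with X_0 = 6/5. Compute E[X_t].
E[X_t] = 6*exp(-4*t/5)/5

For GBM dX = mu X dt + sigma X dB with X_0 = x_0, apply Itô to Y = log X: dY = (mu - sigma^2/2) dt + sigma dB, so Y_t = log(x_0) + (mu - sigma^2/2) t + sigma B_t and hence X_t = x_0 * exp((mu - sigma^2/2) t + sigma B_t).
With mu = -4/5, sigma = 2*sqrt(2), x_0 = 6/5, this gives:
  X_t = 6/5 * exp((-24/5) * t + (2*sqrt(2)) * B_t).
Since sigma*B_t ~ Normal(0, sigma^2 t), E[exp(sigma*B_t)] = exp(sigma^2 t / 2); so E[X_t] = x_0 * exp((mu - sigma^2/2) t) * exp(sigma^2 t / 2) = x_0 * exp(mu t) = 6*exp(-4*t/5)/5.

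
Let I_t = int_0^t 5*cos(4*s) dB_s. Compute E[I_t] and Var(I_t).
E[I_t] = 0; Var(I_t) = 25*t/2 + 25*sin(4*t)*cos(4*t)/8

The Itô integral of a deterministic integrand f(s) has mean 0 because each increment f(s) * (B_{s+ds} - B_s) has mean 0. By the Itô isometry:
  Var( int_0^t f(s) dB_s ) = E[ (int_0^t f(s) dB_s)^2 ] = int_0^t f(s)^2 ds.
Here f(s) = 5*cos(4*s), so f(s)^2 = 25*cos(4*s)^2. Integrate:
  int_0^t (25*cos(4*s)^2) ds = 25*t/2 + 25*sin(4*t)*cos(4*t)/8.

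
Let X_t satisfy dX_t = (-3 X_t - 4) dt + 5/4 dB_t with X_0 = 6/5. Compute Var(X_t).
Var(X_t) = 25/96 - 25*exp(-6*t)/96

The variance V(t) = Var(X_t) satisfies V'(t) = 2 a V(t) + c^2 with V(0) = 0 (drift coefficient is linear in X, diffusion is constant). With a = -3, c = 5/4, the solution is
  V(t) = (c^2 / (2 a)) * (exp(2 a t) - 1)
       = ((5/4)^2 / (2*(-3))) * (exp((-6) t) - 1)
       = 25/96 - 25*exp(-6*t)/96.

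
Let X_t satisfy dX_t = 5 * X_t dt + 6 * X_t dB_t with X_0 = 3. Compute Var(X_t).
Var(X_t) = 9*(exp(36*t) - 1)*exp(10*t)

For GBM dX = mu X dt + sigma X dB with X_0 = x_0, apply Itô to Y = log X: dY = (mu - sigma^2/2) dt + sigma dB, so Y_t = log(x_0) + (mu - sigma^2/2) t + sigma B_t and hence X_t = x_0 * exp((mu - sigma^2/2) t + sigma B_t).
With mu = 5, sigma = 6, x_0 = 3, this gives:
  X_t = 3 * exp((-13) * t + (6) * B_t).
Since sigma*B_t ~ Normal(0, sigma^2 t), E[exp(sigma*B_t)] = exp(sigma^2 t / 2); so E[X_t] = x_0 * exp((mu - sigma^2/2) t) * exp(sigma^2 t / 2) = x_0 * exp(mu t) = 3*exp(5*t).
Var(X_t) = E[X_t^2] - (E[X_t])^2 = x_0^2 * exp(2 mu t) * (exp(sigma^2 t) - 1) = 9*(exp(36*t) - 1)*exp(10*t).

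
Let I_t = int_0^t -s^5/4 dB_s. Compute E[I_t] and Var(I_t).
E[I_t] = 0; Var(I_t) = t^11/176

The Itô integral of a deterministic integrand f(s) has mean 0 because each increment f(s) * (B_{s+ds} - B_s) has mean 0. By the Itô isometry:
  Var( int_0^t f(s) dB_s ) = E[ (int_0^t f(s) dB_s)^2 ] = int_0^t f(s)^2 ds.
Here f(s) = -s^5/4, so f(s)^2 = s^10/16. Integrate:
  int_0^t (s^10/16) ds = t^11/176.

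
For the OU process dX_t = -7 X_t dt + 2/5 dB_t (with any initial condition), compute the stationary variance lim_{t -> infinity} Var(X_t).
lim Var(X_t) = 2/175

The OU SDE dX = -theta X dt + sigma dB admits the integrating factor exp(theta t): d(exp(theta t) X_t) = sigma exp(theta t) dB_t. Integrating from 0 to t gives X_t = x_0 * exp(-theta t) + sigma * int_0^t exp(-theta (t-s)) dB_s for any initial x_0. The Itô integral has variance (by the Itô isometry) sigma^2 * int_0^t exp(-2 theta (t - s)) ds = sigma^2 * (1 - exp(-2 theta t)) / (2 theta), independent of x_0.
With theta = 7, sigma = 2/5:
  Var(X_t) = (2/5)^2 * (1 - exp(-2*7 t)) / (2 * 7) = 2/175 - 2*exp(-14*t)/175.
As t -> infinity, exp(-2*7 t) -> 0, so the stationary variance is sigma^2 / (2 theta) = 2/175.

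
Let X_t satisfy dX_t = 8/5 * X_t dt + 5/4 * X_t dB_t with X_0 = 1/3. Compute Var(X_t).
Var(X_t) = (exp(25*t/16) - 1)*exp(16*t/5)/9

For GBM dX = mu X dt + sigma X dB with X_0 = x_0, apply Itô to Y = log X: dY = (mu - sigma^2/2) dt + sigma dB, so Y_t = log(x_0) + (mu - sigma^2/2) t + sigma B_t and hence X_t = x_0 * exp((mu - sigma^2/2) t + sigma B_t).
With mu = 8/5, sigma = 5/4, x_0 = 1/3, this gives:
  X_t = 1/3 * exp((131/160) * t + (5/4) * B_t).
Since sigma*B_t ~ Normal(0, sigma^2 t), E[exp(sigma*B_t)] = exp(sigma^2 t / 2); so E[X_t] = x_0 * exp((mu - sigma^2/2) t) * exp(sigma^2 t / 2) = x_0 * exp(mu t) = exp(8*t/5)/3.
Var(X_t) = E[X_t^2] - (E[X_t])^2 = x_0^2 * exp(2 mu t) * (exp(sigma^2 t) - 1) = (exp(25*t/16) - 1)*exp(16*t/5)/9.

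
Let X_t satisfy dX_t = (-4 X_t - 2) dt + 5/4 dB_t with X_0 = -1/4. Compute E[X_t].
E[X_t] = -1/2 + exp(-4*t)/4

Taking expectations and using E[dB_t] = 0, the mean m(t) = E[X_t] satisfies the ODE m'(t) = a m(t) + b with m(0) = x_0. With a = -4, b = -2, x_0 = -1/4, the solution is
  m(t) = x_0 * exp(a t) + (b/a) * (exp(a t) - 1)
       = (-1/4) * exp((-4) t) + ((-2)/(-4)) * (exp((-4) t) - 1)
       = -1/2 + exp(-4*t)/4.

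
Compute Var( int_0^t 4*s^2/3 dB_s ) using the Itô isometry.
Var = 16*t^5/45

The Itô integral of a deterministic integrand f(s) has mean 0 because each increment f(s) * (B_{s+ds} - B_s) has mean 0. By the Itô isometry:
  Var( int_0^t f(s) dB_s ) = E[ (int_0^t f(s) dB_s)^2 ] = int_0^t f(s)^2 ds.
Here f(s) = 4*s^2/3, so f(s)^2 = 16*s^4/9. Integrate:
  int_0^t (16*s^4/9) ds = 16*t^5/45.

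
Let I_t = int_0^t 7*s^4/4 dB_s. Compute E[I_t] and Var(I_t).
E[I_t] = 0; Var(I_t) = 49*t^9/144

The Itô integral of a deterministic integrand f(s) has mean 0 because each increment f(s) * (B_{s+ds} - B_s) has mean 0. By the Itô isometry:
  Var( int_0^t f(s) dB_s ) = E[ (int_0^t f(s) dB_s)^2 ] = int_0^t f(s)^2 ds.
Here f(s) = 7*s^4/4, so f(s)^2 = 49*s^8/16. Integrate:
  int_0^t (49*s^8/16) ds = 49*t^9/144.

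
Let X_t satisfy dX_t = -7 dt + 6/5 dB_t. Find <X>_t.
<X>_t = 36*t/25

For an Itô process dX_t = a(t) dt + b(t) dB_t, the quadratic variation is <X>_t = int_0^t b(s)^2 ds (the drift term does not contribute). Here b(s) = 6/5, so
  b(s)^2 = 36/25.
Integrating from 0 to t:
  <X>_t = int_0^t (36/25) ds = 36*t/25.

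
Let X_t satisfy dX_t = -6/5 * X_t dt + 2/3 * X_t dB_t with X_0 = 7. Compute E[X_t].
E[X_t] = 7*exp(-6*t/5)

For GBM dX = mu X dt + sigma X dB with X_0 = x_0, apply Itô to Y = log X: dY = (mu - sigma^2/2) dt + sigma dB, so Y_t = log(x_0) + (mu - sigma^2/2) t + sigma B_t and hence X_t = x_0 * exp((mu - sigma^2/2) t + sigma B_t).
With mu = -6/5, sigma = 2/3, x_0 = 7, this gives:
  X_t = 7 * exp((-64/45) * t + (2/3) * B_t).
Since sigma*B_t ~ Normal(0, sigma^2 t), E[exp(sigma*B_t)] = exp(sigma^2 t / 2); so E[X_t] = x_0 * exp((mu - sigma^2/2) t) * exp(sigma^2 t / 2) = x_0 * exp(mu t) = 7*exp(-6*t/5).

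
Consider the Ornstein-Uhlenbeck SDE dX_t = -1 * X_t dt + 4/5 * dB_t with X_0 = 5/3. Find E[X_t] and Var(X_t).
E[X_t] = 5*exp(-t)/3; Var(X_t) = 8/25 - 8*exp(-2*t)/25

The OU SDE dX = -theta X dt + sigma dB admits the integrating factor exp(theta t): d(exp(theta t) X_t) = sigma exp(theta t) dB_t. Integrating from 0 to t:
  X_t = x_0 * exp(-theta t) + sigma * int_0^t exp(-theta (t-s)) dB_s.
The Itô integral has mean 0 and (by the Itô isometry) variance sigma^2 * int_0^t exp(-2 theta (t - s)) ds = sigma^2 * (1 - exp(-2 theta t)) / (2 theta).
With theta = 1, sigma = 4/5, x_0 = 5/3:
  E[X_t] = 5/3 * exp(-1 t) = 5*exp(-t)/3
  Var(X_t) = (4/5)^2 * (1 - exp(-2*1 t)) / (2 * 1) = 8/25 - 8*exp(-2*t)/25.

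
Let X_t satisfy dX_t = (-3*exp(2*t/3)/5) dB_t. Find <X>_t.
<X>_t = 27*exp(4*t/3)/100 - 27/100

For an Itô process dX_t = a(t) dt + b(t) dB_t, the quadratic variation is <X>_t = int_0^t b(s)^2 ds (the drift term does not contribute). Here b(s) = -3*exp(2*s/3)/5, so
  b(s)^2 = 9*exp(4*s/3)/25.
Integrating from 0 to t:
  <X>_t = int_0^t (9*exp(4*s/3)/25) ds = 27*exp(4*t/3)/100 - 27/100.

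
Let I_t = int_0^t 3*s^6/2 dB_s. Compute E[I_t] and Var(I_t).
E[I_t] = 0; Var(I_t) = 9*t^13/52

The Itô integral of a deterministic integrand f(s) has mean 0 because each increment f(s) * (B_{s+ds} - B_s) has mean 0. By the Itô isometry:
  Var( int_0^t f(s) dB_s ) = E[ (int_0^t f(s) dB_s)^2 ] = int_0^t f(s)^2 ds.
Here f(s) = 3*s^6/2, so f(s)^2 = 9*s^12/4. Integrate:
  int_0^t (9*s^12/4) ds = 9*t^13/52.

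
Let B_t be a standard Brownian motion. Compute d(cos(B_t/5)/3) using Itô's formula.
d(cos(B_t/5)/3) = (-cos(B_t/5)/150) dt + (-sin(B_t/5)/15) dB_t

Itô's formula for f(B_t) gives d f(B_t) = f'(B_t) dB_t + (1/2) f''(B_t) dt. Compute derivatives of f(x) = cos(x/5)/3:
  f'(x)  = -sin(x/5)/15
  f''(x) = -cos(x/5)/75
Substitute x = B_t and multiply the f'' term by 1/2:
  drift     = (1/2) * (-cos(x/5)/75) evaluated at B_t = -cos(B_t/5)/150
  diffusion = (-sin(x/5)/15) evaluated at B_t = -sin(B_t/5)/15
Therefore d(cos(B_t/5)/3) = (-cos(B_t/5)/150) dt + (-sin(B_t/5)/15) dB_t.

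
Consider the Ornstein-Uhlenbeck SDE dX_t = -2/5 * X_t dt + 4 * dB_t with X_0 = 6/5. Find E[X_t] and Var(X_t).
E[X_t] = 6*exp(-2*t/5)/5; Var(X_t) = 20 - 20*exp(-4*t/5)

The OU SDE dX = -theta X dt + sigma dB admits the integrating factor exp(theta t): d(exp(theta t) X_t) = sigma exp(theta t) dB_t. Integrating from 0 to t:
  X_t = x_0 * exp(-theta t) + sigma * int_0^t exp(-theta (t-s)) dB_s.
The Itô integral has mean 0 and (by the Itô isometry) variance sigma^2 * int_0^t exp(-2 theta (t - s)) ds = sigma^2 * (1 - exp(-2 theta t)) / (2 theta).
With theta = 2/5, sigma = 4, x_0 = 6/5:
  E[X_t] = 6/5 * exp(-2/5 t) = 6*exp(-2*t/5)/5
  Var(X_t) = (4)^2 * (1 - exp(-2*2/5 t)) / (2 * 2/5) = 20 - 20*exp(-4*t/5).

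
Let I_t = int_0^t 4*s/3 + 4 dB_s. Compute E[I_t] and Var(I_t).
E[I_t] = 0; Var(I_t) = 16*t*(t^2 + 9*t + 27)/27

The Itô integral of a deterministic integrand f(s) has mean 0 because each increment f(s) * (B_{s+ds} - B_s) has mean 0. By the Itô isometry:
  Var( int_0^t f(s) dB_s ) = E[ (int_0^t f(s) dB_s)^2 ] = int_0^t f(s)^2 ds.
Here f(s) = 4*s/3 + 4, so f(s)^2 = 16*(s + 3)^2/9. Integrate:
  int_0^t (16*(s + 3)^2/9) ds = 16*t*(t^2 + 9*t + 27)/27.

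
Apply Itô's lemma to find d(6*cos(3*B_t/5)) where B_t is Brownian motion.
d(6*cos(3*B_t/5)) = (-27*cos(3*B_t/5)/25) dt + (-18*sin(3*B_t/5)/5) dB_t

Itô's formula for f(B_t) gives d f(B_t) = f'(B_t) dB_t + (1/2) f''(B_t) dt. Compute derivatives of f(x) = 6*cos(3*x/5):
  f'(x)  = -18*sin(3*x/5)/5
  f''(x) = -54*cos(3*x/5)/25
Substitute x = B_t and multiply the f'' term by 1/2:
  drift     = (1/2) * (-54*cos(3*x/5)/25) evaluated at B_t = -27*cos(3*B_t/5)/25
  diffusion = (-18*sin(3*x/5)/5) evaluated at B_t = -18*sin(3*B_t/5)/5
Therefore d(6*cos(3*B_t/5)) = (-27*cos(3*B_t/5)/25) dt + (-18*sin(3*B_t/5)/5) dB_t.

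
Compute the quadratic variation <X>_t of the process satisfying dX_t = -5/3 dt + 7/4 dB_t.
<X>_t = 49*t/16

For an Itô process dX_t = a(t) dt + b(t) dB_t, the quadratic variation is <X>_t = int_0^t b(s)^2 ds (the drift term does not contribute). Here b(s) = 7/4, so
  b(s)^2 = 49/16.
Integrating from 0 to t:
  <X>_t = int_0^t (49/16) ds = 49*t/16.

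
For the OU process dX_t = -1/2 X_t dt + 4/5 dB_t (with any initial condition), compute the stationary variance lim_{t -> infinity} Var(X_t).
lim Var(X_t) = 16/25

The OU SDE dX = -theta X dt + sigma dB admits the integrating factor exp(theta t): d(exp(theta t) X_t) = sigma exp(theta t) dB_t. Integrating from 0 to t gives X_t = x_0 * exp(-theta t) + sigma * int_0^t exp(-theta (t-s)) dB_s for any initial x_0. The Itô integral has variance (by the Itô isometry) sigma^2 * int_0^t exp(-2 theta (t - s)) ds = sigma^2 * (1 - exp(-2 theta t)) / (2 theta), independent of x_0.
With theta = 1/2, sigma = 4/5:
  Var(X_t) = (4/5)^2 * (1 - exp(-2*1/2 t)) / (2 * 1/2) = 16/25 - 16*exp(-t)/25.
As t -> infinity, exp(-2*1/2 t) -> 0, so the stationary variance is sigma^2 / (2 theta) = 16/25.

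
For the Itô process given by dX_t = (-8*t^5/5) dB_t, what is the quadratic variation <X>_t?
<X>_t = 64*t^11/275

For an Itô process dX_t = a(t) dt + b(t) dB_t, the quadratic variation is <X>_t = int_0^t b(s)^2 ds (the drift term does not contribute). Here b(s) = -8*s^5/5, so
  b(s)^2 = 64*s^10/25.
Integrating from 0 to t:
  <X>_t = int_0^t (64*s^10/25) ds = 64*t^11/275.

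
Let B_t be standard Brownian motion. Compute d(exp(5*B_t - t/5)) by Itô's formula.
d(exp(5*B_t - t/5)) = (123*exp(5*B_t - t/5)/10) dt + (5*exp(5*B_t - t/5)) dB_t

Itô's formula for f(t, x): d f(t, B_t) = (f_t + (1/2) f_xx) dt + f_x dB_t. Compute partials of f(t, x) = exp(-t/5 + 5*x):
  f_t(t,x)  = -exp(-t/5 + 5*x)/5
  f_x(t,x)  = 5*exp(-t/5 + 5*x)
  f_xx(t,x) = 25*exp(-t/5 + 5*x)
Assemble drift = f_t + (1/2) f_xx = 123*exp(-t/5 + 5*x)/10 and diffusion = f_x = 5*exp(-t/5 + 5*x). Substituting x = B_t:
  d(exp(5*B_t - t/5)) = (123*exp(5*B_t - t/5)/10) dt + (5*exp(5*B_t - t/5)) dB_t.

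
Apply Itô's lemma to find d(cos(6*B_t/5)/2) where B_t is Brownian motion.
d(cos(6*B_t/5)/2) = (-9*cos(6*B_t/5)/25) dt + (-3*sin(6*B_t/5)/5) dB_t

Itô's formula for f(B_t) gives d f(B_t) = f'(B_t) dB_t + (1/2) f''(B_t) dt. Compute derivatives of f(x) = cos(6*x/5)/2:
  f'(x)  = -3*sin(6*x/5)/5
  f''(x) = -18*cos(6*x/5)/25
Substitute x = B_t and multiply the f'' term by 1/2:
  drift     = (1/2) * (-18*cos(6*x/5)/25) evaluated at B_t = -9*cos(6*B_t/5)/25
  diffusion = (-3*sin(6*x/5)/5) evaluated at B_t = -3*sin(6*B_t/5)/5
Therefore d(cos(6*B_t/5)/2) = (-9*cos(6*B_t/5)/25) dt + (-3*sin(6*B_t/5)/5) dB_t.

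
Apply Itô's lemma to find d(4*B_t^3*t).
d(4*B_t^3*t) = (4*B_t*(B_t^2 + 3*t)) dt + (12*B_t^2*t) dB_t

Itô's formula for f(t, x): d f(t, B_t) = (f_t + (1/2) f_xx) dt + f_x dB_t. Compute partials of f(t, x) = 4*t*x^3:
  f_t(t,x)  = 4*x^3
  f_x(t,x)  = 12*t*x^2
  f_xx(t,x) = 24*t*x
Assemble drift = f_t + (1/2) f_xx = 4*x*(3*t + x^2) and diffusion = f_x = 12*t*x^2. Substituting x = B_t:
  d(4*B_t^3*t) = (4*B_t*(B_t^2 + 3*t)) dt + (12*B_t^2*t) dB_t.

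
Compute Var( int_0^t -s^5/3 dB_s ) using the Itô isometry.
Var = t^11/99

The Itô integral of a deterministic integrand f(s) has mean 0 because each increment f(s) * (B_{s+ds} - B_s) has mean 0. By the Itô isometry:
  Var( int_0^t f(s) dB_s ) = E[ (int_0^t f(s) dB_s)^2 ] = int_0^t f(s)^2 ds.
Here f(s) = -s^5/3, so f(s)^2 = s^10/9. Integrate:
  int_0^t (s^10/9) ds = t^11/99.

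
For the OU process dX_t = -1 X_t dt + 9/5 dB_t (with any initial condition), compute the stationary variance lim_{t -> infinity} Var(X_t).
lim Var(X_t) = 81/50

The OU SDE dX = -theta X dt + sigma dB admits the integrating factor exp(theta t): d(exp(theta t) X_t) = sigma exp(theta t) dB_t. Integrating from 0 to t gives X_t = x_0 * exp(-theta t) + sigma * int_0^t exp(-theta (t-s)) dB_s for any initial x_0. The Itô integral has variance (by the Itô isometry) sigma^2 * int_0^t exp(-2 theta (t - s)) ds = sigma^2 * (1 - exp(-2 theta t)) / (2 theta), independent of x_0.
With theta = 1, sigma = 9/5:
  Var(X_t) = (9/5)^2 * (1 - exp(-2*1 t)) / (2 * 1) = 81/50 - 81*exp(-2*t)/50.
As t -> infinity, exp(-2*1 t) -> 0, so the stationary variance is sigma^2 / (2 theta) = 81/50.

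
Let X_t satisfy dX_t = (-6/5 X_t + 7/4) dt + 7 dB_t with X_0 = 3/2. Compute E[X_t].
E[X_t] = 35/24 + exp(-6*t/5)/24

Taking expectations and using E[dB_t] = 0, the mean m(t) = E[X_t] satisfies the ODE m'(t) = a m(t) + b with m(0) = x_0. With a = -6/5, b = 7/4, x_0 = 3/2, the solution is
  m(t) = x_0 * exp(a t) + (b/a) * (exp(a t) - 1)
       = (3/2) * exp((-6/5) t) + ((7/4)/(-6/5)) * (exp((-6/5) t) - 1)
       = 35/24 + exp(-6*t/5)/24.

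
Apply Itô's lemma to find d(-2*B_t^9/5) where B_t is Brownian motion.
d(-2*B_t^9/5) = (-72*B_t^7/5) dt + (-18*B_t^8/5) dB_t

Itô's formula for f(B_t) gives d f(B_t) = f'(B_t) dB_t + (1/2) f''(B_t) dt. Compute derivatives of f(x) = -2*x^9/5:
  f'(x)  = -18*x^8/5
  f''(x) = -144*x^7/5
Substitute x = B_t and multiply the f'' term by 1/2:
  drift     = (1/2) * (-144*x^7/5) evaluated at B_t = -72*B_t^7/5
  diffusion = (-18*x^8/5) evaluated at B_t = -18*B_t^8/5
Therefore d(-2*B_t^9/5) = (-72*B_t^7/5) dt + (-18*B_t^8/5) dB_t.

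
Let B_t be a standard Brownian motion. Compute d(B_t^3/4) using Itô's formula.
d(B_t^3/4) = (3*B_t/4) dt + (3*B_t^2/4) dB_t

Itô's formula for f(B_t) gives d f(B_t) = f'(B_t) dB_t + (1/2) f''(B_t) dt. Compute derivatives of f(x) = x^3/4:
  f'(x)  = 3*x^2/4
  f''(x) = 3*x/2
Substitute x = B_t and multiply the f'' term by 1/2:
  drift     = (1/2) * (3*x/2) evaluated at B_t = 3*B_t/4
  diffusion = (3*x^2/4) evaluated at B_t = 3*B_t^2/4
Therefore d(B_t^3/4) = (3*B_t/4) dt + (3*B_t^2/4) dB_t.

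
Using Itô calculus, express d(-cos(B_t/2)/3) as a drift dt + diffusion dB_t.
d(-cos(B_t/2)/3) = (cos(B_t/2)/24) dt + (sin(B_t/2)/6) dB_t

Itô's formula for f(B_t) gives d f(B_t) = f'(B_t) dB_t + (1/2) f''(B_t) dt. Compute derivatives of f(x) = -cos(x/2)/3:
  f'(x)  = sin(x/2)/6
  f''(x) = cos(x/2)/12
Substitute x = B_t and multiply the f'' term by 1/2:
  drift     = (1/2) * (cos(x/2)/12) evaluated at B_t = cos(B_t/2)/24
  diffusion = (sin(x/2)/6) evaluated at B_t = sin(B_t/2)/6
Therefore d(-cos(B_t/2)/3) = (cos(B_t/2)/24) dt + (sin(B_t/2)/6) dB_t.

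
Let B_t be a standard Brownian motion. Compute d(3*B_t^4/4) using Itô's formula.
d(3*B_t^4/4) = (9*B_t^2/2) dt + (3*B_t^3) dB_t

Itô's formula for f(B_t) gives d f(B_t) = f'(B_t) dB_t + (1/2) f''(B_t) dt. Compute derivatives of f(x) = 3*x^4/4:
  f'(x)  = 3*x^3
  f''(x) = 9*x^2
Substitute x = B_t and multiply the f'' term by 1/2:
  drift     = (1/2) * (9*x^2) evaluated at B_t = 9*B_t^2/2
  diffusion = (3*x^3) evaluated at B_t = 3*B_t^3
Therefore d(3*B_t^4/4) = (9*B_t^2/2) dt + (3*B_t^3) dB_t.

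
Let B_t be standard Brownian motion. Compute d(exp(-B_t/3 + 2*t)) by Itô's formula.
d(exp(-B_t/3 + 2*t)) = (37*exp(-B_t/3 + 2*t)/18) dt + (-exp(-B_t/3 + 2*t)/3) dB_t

Itô's formula for f(t, x): d f(t, B_t) = (f_t + (1/2) f_xx) dt + f_x dB_t. Compute partials of f(t, x) = exp(2*t - x/3):
  f_t(t,x)  = 2*exp(2*t - x/3)
  f_x(t,x)  = -exp(2*t - x/3)/3
  f_xx(t,x) = exp(2*t - x/3)/9
Assemble drift = f_t + (1/2) f_xx = 37*exp(2*t - x/3)/18 and diffusion = f_x = -exp(2*t - x/3)/3. Substituting x = B_t:
  d(exp(-B_t/3 + 2*t)) = (37*exp(-B_t/3 + 2*t)/18) dt + (-exp(-B_t/3 + 2*t)/3) dB_t.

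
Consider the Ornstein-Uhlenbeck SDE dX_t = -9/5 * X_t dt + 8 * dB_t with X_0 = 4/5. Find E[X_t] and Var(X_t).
E[X_t] = 4*exp(-9*t/5)/5; Var(X_t) = 160/9 - 160*exp(-18*t/5)/9

The OU SDE dX = -theta X dt + sigma dB admits the integrating factor exp(theta t): d(exp(theta t) X_t) = sigma exp(theta t) dB_t. Integrating from 0 to t:
  X_t = x_0 * exp(-theta t) + sigma * int_0^t exp(-theta (t-s)) dB_s.
The Itô integral has mean 0 and (by the Itô isometry) variance sigma^2 * int_0^t exp(-2 theta (t - s)) ds = sigma^2 * (1 - exp(-2 theta t)) / (2 theta).
With theta = 9/5, sigma = 8, x_0 = 4/5:
  E[X_t] = 4/5 * exp(-9/5 t) = 4*exp(-9*t/5)/5
  Var(X_t) = (8)^2 * (1 - exp(-2*9/5 t)) / (2 * 9/5) = 160/9 - 160*exp(-18*t/5)/9.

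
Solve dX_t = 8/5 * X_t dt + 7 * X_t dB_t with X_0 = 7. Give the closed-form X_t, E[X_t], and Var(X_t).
X_t = 7 * exp((-229/10) t + (7) B_t); E[X_t] = 7*exp(8*t/5); Var(X_t) = 49*(exp(49*t) - 1)*exp(16*t/5)

For GBM dX = mu X dt + sigma X dB with X_0 = x_0, apply Itô to Y = log X: dY = (mu - sigma^2/2) dt + sigma dB, so Y_t = log(x_0) + (mu - sigma^2/2) t + sigma B_t and hence X_t = x_0 * exp((mu - sigma^2/2) t + sigma B_t).
With mu = 8/5, sigma = 7, x_0 = 7, this gives:
  X_t = 7 * exp((-229/10) * t + (7) * B_t).
Since sigma*B_t ~ Normal(0, sigma^2 t), E[exp(sigma*B_t)] = exp(sigma^2 t / 2); so E[X_t] = x_0 * exp((mu - sigma^2/2) t) * exp(sigma^2 t / 2) = x_0 * exp(mu t) = 7*exp(8*t/5).
Var(X_t) = E[X_t^2] - (E[X_t])^2 = x_0^2 * exp(2 mu t) * (exp(sigma^2 t) - 1) = 49*(exp(49*t) - 1)*exp(16*t/5).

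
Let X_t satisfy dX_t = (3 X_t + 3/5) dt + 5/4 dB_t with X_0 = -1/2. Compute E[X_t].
E[X_t] = -3*exp(3*t)/10 - 1/5

Taking expectations and using E[dB_t] = 0, the mean m(t) = E[X_t] satisfies the ODE m'(t) = a m(t) + b with m(0) = x_0. With a = 3, b = 3/5, x_0 = -1/2, the solution is
  m(t) = x_0 * exp(a t) + (b/a) * (exp(a t) - 1)
       = (-1/2) * exp(3 t) + ((3/5)/3) * (exp(3 t) - 1)
       = -3*exp(3*t)/10 - 1/5.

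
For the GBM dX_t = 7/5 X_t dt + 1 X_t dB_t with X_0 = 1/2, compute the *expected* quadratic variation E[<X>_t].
E[<X>_t] = 5*exp(19*t/5)/76 - 5/76

<X>_t = int_0^t (1 * X_s)^2 ds. Taking expectation inside the integral: E[<X>_t] = 1^2 * int_0^t E[X_s^2] ds. For GBM, E[X_s^2] = x_0^2 * exp((2 mu + sigma^2) s). Integrating:
  E[<X>_t] = 1^2 * (1/2)^2 * (exp((2*(7/5) + 1^2) t) - 1) / (2*(7/5) + 1^2)
           = 1^2 * (1/2)^2 * (exp((19/5) t) - 1) / (19/5) = 5*exp(19*t/5)/76 - 5/76.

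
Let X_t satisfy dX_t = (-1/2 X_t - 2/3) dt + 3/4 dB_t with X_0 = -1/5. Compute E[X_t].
E[X_t] = -4/3 + 17*exp(-t/2)/15

Taking expectations and using E[dB_t] = 0, the mean m(t) = E[X_t] satisfies the ODE m'(t) = a m(t) + b with m(0) = x_0. With a = -1/2, b = -2/3, x_0 = -1/5, the solution is
  m(t) = x_0 * exp(a t) + (b/a) * (exp(a t) - 1)
       = (-1/5) * exp((-1/2) t) + ((-2/3)/(-1/2)) * (exp((-1/2) t) - 1)
       = -4/3 + 17*exp(-t/2)/15.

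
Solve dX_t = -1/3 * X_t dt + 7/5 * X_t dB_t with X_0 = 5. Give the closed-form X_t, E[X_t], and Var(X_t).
X_t = 5 * exp((-197/150) t + (7/5) B_t); E[X_t] = 5*exp(-t/3); Var(X_t) = (25*exp(49*t/25) - 25)*exp(-2*t/3)

For GBM dX = mu X dt + sigma X dB with X_0 = x_0, apply Itô to Y = log X: dY = (mu - sigma^2/2) dt + sigma dB, so Y_t = log(x_0) + (mu - sigma^2/2) t + sigma B_t and hence X_t = x_0 * exp((mu - sigma^2/2) t + sigma B_t).
With mu = -1/3, sigma = 7/5, x_0 = 5, this gives:
  X_t = 5 * exp((-197/150) * t + (7/5) * B_t).
Since sigma*B_t ~ Normal(0, sigma^2 t), E[exp(sigma*B_t)] = exp(sigma^2 t / 2); so E[X_t] = x_0 * exp((mu - sigma^2/2) t) * exp(sigma^2 t / 2) = x_0 * exp(mu t) = 5*exp(-t/3).
Var(X_t) = E[X_t^2] - (E[X_t])^2 = x_0^2 * exp(2 mu t) * (exp(sigma^2 t) - 1) = (25*exp(49*t/25) - 25)*exp(-2*t/3).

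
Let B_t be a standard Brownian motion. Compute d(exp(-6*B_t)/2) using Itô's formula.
d(exp(-6*B_t)/2) = (9*exp(-6*B_t)) dt + (-3*exp(-6*B_t)) dB_t

Itô's formula for f(B_t) gives d f(B_t) = f'(B_t) dB_t + (1/2) f''(B_t) dt. Compute derivatives of f(x) = exp(-6*x)/2:
  f'(x)  = -3*exp(-6*x)
  f''(x) = 18*exp(-6*x)
Substitute x = B_t and multiply the f'' term by 1/2:
  drift     = (1/2) * (18*exp(-6*x)) evaluated at B_t = 9*exp(-6*B_t)
  diffusion = (-3*exp(-6*x)) evaluated at B_t = -3*exp(-6*B_t)
Therefore d(exp(-6*B_t)/2) = (9*exp(-6*B_t)) dt + (-3*exp(-6*B_t)) dB_t.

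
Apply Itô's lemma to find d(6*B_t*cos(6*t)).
d(6*B_t*cos(6*t)) = (-36*B_t*sin(6*t)) dt + (6*cos(6*t)) dB_t

Itô's formula for f(t, x): d f(t, B_t) = (f_t + (1/2) f_xx) dt + f_x dB_t. Compute partials of f(t, x) = 6*x*cos(6*t):
  f_t(t,x)  = -36*x*sin(6*t)
  f_x(t,x)  = 6*cos(6*t)
  f_xx(t,x) = 0
Assemble drift = f_t + (1/2) f_xx = -36*x*sin(6*t) and diffusion = f_x = 6*cos(6*t). Substituting x = B_t:
  d(6*B_t*cos(6*t)) = (-36*B_t*sin(6*t)) dt + (6*cos(6*t)) dB_t.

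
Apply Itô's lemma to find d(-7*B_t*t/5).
d(-7*B_t*t/5) = (-7*B_t/5) dt + (-7*t/5) dB_t

Itô's formula for f(t, x): d f(t, B_t) = (f_t + (1/2) f_xx) dt + f_x dB_t. Compute partials of f(t, x) = -7*t*x/5:
  f_t(t,x)  = -7*x/5
  f_x(t,x)  = -7*t/5
  f_xx(t,x) = 0
Assemble drift = f_t + (1/2) f_xx = -7*x/5 and diffusion = f_x = -7*t/5. Substituting x = B_t:
  d(-7*B_t*t/5) = (-7*B_t/5) dt + (-7*t/5) dB_t.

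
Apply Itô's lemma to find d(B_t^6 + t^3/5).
d(B_t^6 + t^3/5) = (15*B_t^4 + 3*t^2/5) dt + (6*B_t^5) dB_t

Itô's formula for f(t, x): d f(t, B_t) = (f_t + (1/2) f_xx) dt + f_x dB_t. Compute partials of f(t, x) = t^3/5 + x^6:
  f_t(t,x)  = 3*t^2/5
  f_x(t,x)  = 6*x^5
  f_xx(t,x) = 30*x^4
Assemble drift = f_t + (1/2) f_xx = 3*t^2/5 + 15*x^4 and diffusion = f_x = 6*x^5. Substituting x = B_t:
  d(B_t^6 + t^3/5) = (15*B_t^4 + 3*t^2/5) dt + (6*B_t^5) dB_t.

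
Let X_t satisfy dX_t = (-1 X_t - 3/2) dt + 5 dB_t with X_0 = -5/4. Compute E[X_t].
E[X_t] = -3/2 + exp(-t)/4

Taking expectations and using E[dB_t] = 0, the mean m(t) = E[X_t] satisfies the ODE m'(t) = a m(t) + b with m(0) = x_0. With a = -1, b = -3/2, x_0 = -5/4, the solution is
  m(t) = x_0 * exp(a t) + (b/a) * (exp(a t) - 1)
       = (-5/4) * exp((-1) t) + ((-3/2)/(-1)) * (exp((-1) t) - 1)
       = -3/2 + exp(-t)/4.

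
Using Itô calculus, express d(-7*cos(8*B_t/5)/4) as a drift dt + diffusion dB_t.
d(-7*cos(8*B_t/5)/4) = (56*cos(8*B_t/5)/25) dt + (14*sin(8*B_t/5)/5) dB_t

Itô's formula for f(B_t) gives d f(B_t) = f'(B_t) dB_t + (1/2) f''(B_t) dt. Compute derivatives of f(x) = -7*cos(8*x/5)/4:
  f'(x)  = 14*sin(8*x/5)/5
  f''(x) = 112*cos(8*x/5)/25
Substitute x = B_t and multiply the f'' term by 1/2:
  drift     = (1/2) * (112*cos(8*x/5)/25) evaluated at B_t = 56*cos(8*B_t/5)/25
  diffusion = (14*sin(8*x/5)/5) evaluated at B_t = 14*sin(8*B_t/5)/5
Therefore d(-7*cos(8*B_t/5)/4) = (56*cos(8*B_t/5)/25) dt + (14*sin(8*B_t/5)/5) dB_t.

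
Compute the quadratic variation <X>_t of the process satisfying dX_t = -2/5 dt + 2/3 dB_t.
<X>_t = 4*t/9

For an Itô process dX_t = a(t) dt + b(t) dB_t, the quadratic variation is <X>_t = int_0^t b(s)^2 ds (the drift term does not contribute). Here b(s) = 2/3, so
  b(s)^2 = 4/9.
Integrating from 0 to t:
  <X>_t = int_0^t (4/9) ds = 4*t/9.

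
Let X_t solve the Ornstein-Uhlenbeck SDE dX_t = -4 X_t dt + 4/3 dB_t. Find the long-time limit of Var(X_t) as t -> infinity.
lim Var(X_t) = 2/9

The OU SDE dX = -theta X dt + sigma dB admits the integrating factor exp(theta t): d(exp(theta t) X_t) = sigma exp(theta t) dB_t. Integrating from 0 to t gives X_t = x_0 * exp(-theta t) + sigma * int_0^t exp(-theta (t-s)) dB_s for any initial x_0. The Itô integral has variance (by the Itô isometry) sigma^2 * int_0^t exp(-2 theta (t - s)) ds = sigma^2 * (1 - exp(-2 theta t)) / (2 theta), independent of x_0.
With theta = 4, sigma = 4/3:
  Var(X_t) = (4/3)^2 * (1 - exp(-2*4 t)) / (2 * 4) = 2/9 - 2*exp(-8*t)/9.
As t -> infinity, exp(-2*4 t) -> 0, so the stationary variance is sigma^2 / (2 theta) = 2/9.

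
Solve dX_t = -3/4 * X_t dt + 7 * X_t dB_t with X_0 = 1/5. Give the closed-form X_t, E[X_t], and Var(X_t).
X_t = 1/5 * exp((-101/4) t + (7) B_t); E[X_t] = exp(-3*t/4)/5; Var(X_t) = (exp(49*t) - 1)*exp(-3*t/2)/25

For GBM dX = mu X dt + sigma X dB with X_0 = x_0, apply Itô to Y = log X: dY = (mu - sigma^2/2) dt + sigma dB, so Y_t = log(x_0) + (mu - sigma^2/2) t + sigma B_t and hence X_t = x_0 * exp((mu - sigma^2/2) t + sigma B_t).
With mu = -3/4, sigma = 7, x_0 = 1/5, this gives:
  X_t = 1/5 * exp((-101/4) * t + (7) * B_t).
Since sigma*B_t ~ Normal(0, sigma^2 t), E[exp(sigma*B_t)] = exp(sigma^2 t / 2); so E[X_t] = x_0 * exp((mu - sigma^2/2) t) * exp(sigma^2 t / 2) = x_0 * exp(mu t) = exp(-3*t/4)/5.
Var(X_t) = E[X_t^2] - (E[X_t])^2 = x_0^2 * exp(2 mu t) * (exp(sigma^2 t) - 1) = (exp(49*t) - 1)*exp(-3*t/2)/25.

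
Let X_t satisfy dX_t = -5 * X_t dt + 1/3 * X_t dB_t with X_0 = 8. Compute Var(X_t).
Var(X_t) = (64*exp(t/9) - 64)*exp(-10*t)

For GBM dX = mu X dt + sigma X dB with X_0 = x_0, apply Itô to Y = log X: dY = (mu - sigma^2/2) dt + sigma dB, so Y_t = log(x_0) + (mu - sigma^2/2) t + sigma B_t and hence X_t = x_0 * exp((mu - sigma^2/2) t + sigma B_t).
With mu = -5, sigma = 1/3, x_0 = 8, this gives:
  X_t = 8 * exp((-91/18) * t + (1/3) * B_t).
Since sigma*B_t ~ Normal(0, sigma^2 t), E[exp(sigma*B_t)] = exp(sigma^2 t / 2); so E[X_t] = x_0 * exp((mu - sigma^2/2) t) * exp(sigma^2 t / 2) = x_0 * exp(mu t) = 8*exp(-5*t).
Var(X_t) = E[X_t^2] - (E[X_t])^2 = x_0^2 * exp(2 mu t) * (exp(sigma^2 t) - 1) = (64*exp(t/9) - 64)*exp(-10*t).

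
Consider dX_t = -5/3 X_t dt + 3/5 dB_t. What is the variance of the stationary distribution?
lim Var(X_t) = 27/250

The OU SDE dX = -theta X dt + sigma dB admits the integrating factor exp(theta t): d(exp(theta t) X_t) = sigma exp(theta t) dB_t. Integrating from 0 to t gives X_t = x_0 * exp(-theta t) + sigma * int_0^t exp(-theta (t-s)) dB_s for any initial x_0. The Itô integral has variance (by the Itô isometry) sigma^2 * int_0^t exp(-2 theta (t - s)) ds = sigma^2 * (1 - exp(-2 theta t)) / (2 theta), independent of x_0.
With theta = 5/3, sigma = 3/5:
  Var(X_t) = (3/5)^2 * (1 - exp(-2*5/3 t)) / (2 * 5/3) = 27/250 - 27*exp(-10*t/3)/250.
As t -> infinity, exp(-2*5/3 t) -> 0, so the stationary variance is sigma^2 / (2 theta) = 27/250.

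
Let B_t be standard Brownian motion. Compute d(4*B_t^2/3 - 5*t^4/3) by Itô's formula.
d(4*B_t^2/3 - 5*t^4/3) = (4/3 - 20*t^3/3) dt + (8*B_t/3) dB_t

Itô's formula for f(t, x): d f(t, B_t) = (f_t + (1/2) f_xx) dt + f_x dB_t. Compute partials of f(t, x) = -5*t^4/3 + 4*x^2/3:
  f_t(t,x)  = -20*t^3/3
  f_x(t,x)  = 8*x/3
  f_xx(t,x) = 8/3
Assemble drift = f_t + (1/2) f_xx = 4/3 - 20*t^3/3 and diffusion = f_x = 8*x/3. Substituting x = B_t:
  d(4*B_t^2/3 - 5*t^4/3) = (4/3 - 20*t^3/3) dt + (8*B_t/3) dB_t.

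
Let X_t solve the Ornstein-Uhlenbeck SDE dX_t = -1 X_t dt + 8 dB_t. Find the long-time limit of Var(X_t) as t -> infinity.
lim Var(X_t) = 32

The OU SDE dX = -theta X dt + sigma dB admits the integrating factor exp(theta t): d(exp(theta t) X_t) = sigma exp(theta t) dB_t. Integrating from 0 to t gives X_t = x_0 * exp(-theta t) + sigma * int_0^t exp(-theta (t-s)) dB_s for any initial x_0. The Itô integral has variance (by the Itô isometry) sigma^2 * int_0^t exp(-2 theta (t - s)) ds = sigma^2 * (1 - exp(-2 theta t)) / (2 theta), independent of x_0.
With theta = 1, sigma = 8:
  Var(X_t) = (8)^2 * (1 - exp(-2*1 t)) / (2 * 1) = 32 - 32*exp(-2*t).
As t -> infinity, exp(-2*1 t) -> 0, so the stationary variance is sigma^2 / (2 theta) = 32.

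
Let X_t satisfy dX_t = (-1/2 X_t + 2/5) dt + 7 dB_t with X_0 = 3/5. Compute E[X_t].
E[X_t] = 4/5 - exp(-t/2)/5

Taking expectations and using E[dB_t] = 0, the mean m(t) = E[X_t] satisfies the ODE m'(t) = a m(t) + b with m(0) = x_0. With a = -1/2, b = 2/5, x_0 = 3/5, the solution is
  m(t) = x_0 * exp(a t) + (b/a) * (exp(a t) - 1)
       = (3/5) * exp((-1/2) t) + ((2/5)/(-1/2)) * (exp((-1/2) t) - 1)
       = 4/5 - exp(-t/2)/5.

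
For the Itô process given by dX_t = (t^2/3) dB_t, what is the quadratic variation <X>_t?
<X>_t = t^5/45

For an Itô process dX_t = a(t) dt + b(t) dB_t, the quadratic variation is <X>_t = int_0^t b(s)^2 ds (the drift term does not contribute). Here b(s) = s^2/3, so
  b(s)^2 = s^4/9.
Integrating from 0 to t:
  <X>_t = int_0^t (s^4/9) ds = t^5/45.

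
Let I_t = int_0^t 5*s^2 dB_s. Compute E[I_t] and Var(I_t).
E[I_t] = 0; Var(I_t) = 5*t^5

The Itô integral of a deterministic integrand f(s) has mean 0 because each increment f(s) * (B_{s+ds} - B_s) has mean 0. By the Itô isometry:
  Var( int_0^t f(s) dB_s ) = E[ (int_0^t f(s) dB_s)^2 ] = int_0^t f(s)^2 ds.
Here f(s) = 5*s^2, so f(s)^2 = 25*s^4. Integrate:
  int_0^t (25*s^4) ds = 5*t^5.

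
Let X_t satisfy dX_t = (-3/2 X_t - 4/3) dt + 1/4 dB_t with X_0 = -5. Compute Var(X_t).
Var(X_t) = 1/48 - exp(-3*t)/48

The variance V(t) = Var(X_t) satisfies V'(t) = 2 a V(t) + c^2 with V(0) = 0 (drift coefficient is linear in X, diffusion is constant). With a = -3/2, c = 1/4, the solution is
  V(t) = (c^2 / (2 a)) * (exp(2 a t) - 1)
       = ((1/4)^2 / (2*(-3/2))) * (exp((-3) t) - 1)
       = 1/48 - exp(-3*t)/48.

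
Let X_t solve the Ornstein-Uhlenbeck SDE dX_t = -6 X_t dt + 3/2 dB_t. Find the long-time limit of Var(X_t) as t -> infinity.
lim Var(X_t) = 3/16

The OU SDE dX = -theta X dt + sigma dB admits the integrating factor exp(theta t): d(exp(theta t) X_t) = sigma exp(theta t) dB_t. Integrating from 0 to t gives X_t = x_0 * exp(-theta t) + sigma * int_0^t exp(-theta (t-s)) dB_s for any initial x_0. The Itô integral has variance (by the Itô isometry) sigma^2 * int_0^t exp(-2 theta (t - s)) ds = sigma^2 * (1 - exp(-2 theta t)) / (2 theta), independent of x_0.
With theta = 6, sigma = 3/2:
  Var(X_t) = (3/2)^2 * (1 - exp(-2*6 t)) / (2 * 6) = 3/16 - 3*exp(-12*t)/16.
As t -> infinity, exp(-2*6 t) -> 0, so the stationary variance is sigma^2 / (2 theta) = 3/16.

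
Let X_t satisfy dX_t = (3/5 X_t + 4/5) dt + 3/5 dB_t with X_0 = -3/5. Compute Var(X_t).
Var(X_t) = 3*exp(6*t/5)/10 - 3/10

The variance V(t) = Var(X_t) satisfies V'(t) = 2 a V(t) + c^2 with V(0) = 0 (drift coefficient is linear in X, diffusion is constant). With a = 3/5, c = 3/5, the solution is
  V(t) = (c^2 / (2 a)) * (exp(2 a t) - 1)
       = ((3/5)^2 / (2*(3/5))) * (exp((6/5) t) - 1)
       = 3*exp(6*t/5)/10 - 3/10.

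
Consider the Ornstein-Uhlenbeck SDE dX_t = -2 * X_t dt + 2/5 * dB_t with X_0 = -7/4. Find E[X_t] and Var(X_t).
E[X_t] = -7*exp(-2*t)/4; Var(X_t) = 1/25 - exp(-4*t)/25

The OU SDE dX = -theta X dt + sigma dB admits the integrating factor exp(theta t): d(exp(theta t) X_t) = sigma exp(theta t) dB_t. Integrating from 0 to t:
  X_t = x_0 * exp(-theta t) + sigma * int_0^t exp(-theta (t-s)) dB_s.
The Itô integral has mean 0 and (by the Itô isometry) variance sigma^2 * int_0^t exp(-2 theta (t - s)) ds = sigma^2 * (1 - exp(-2 theta t)) / (2 theta).
With theta = 2, sigma = 2/5, x_0 = -7/4:
  E[X_t] = -7/4 * exp(-2 t) = -7*exp(-2*t)/4
  Var(X_t) = (2/5)^2 * (1 - exp(-2*2 t)) / (2 * 2) = 1/25 - exp(-4*t)/25.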